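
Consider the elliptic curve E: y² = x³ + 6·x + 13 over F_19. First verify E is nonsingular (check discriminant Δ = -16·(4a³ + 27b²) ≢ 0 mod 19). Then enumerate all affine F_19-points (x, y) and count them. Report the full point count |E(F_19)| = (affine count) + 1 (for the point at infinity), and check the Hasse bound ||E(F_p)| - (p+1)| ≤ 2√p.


Affine points = {(1, 1), (1, 18), (3, 1), (3, 18), (4, 5), (4, 14), (5, 4), (5, 15), (9, 6), (9, 13), (10, 3), (10, 16), (11, 2), (11, 17), (15, 1), (15, 18), (16, 5), (16, 14), (18, 5), (18, 14)}; affine count = 20; |E(F_19)| = 21.

Discriminant check: Δ ∝ 4a³ + 27b² = 4·6³ + 27·13² = 4·216 + 27·169 ≡ 12 (mod 19). Nonzero ⇒ E is nonsingular.
For each x ∈ F_19, compute rhs = x³ + 6·x + 13 mod 19, then count y ∈ F_19 with y² ≡ rhs.
  x = 0: rhs = 13, matching y values: none (0 points).
  x = 1: rhs = 1, matching y values: 1, 18 (2 points).
  x = 2: rhs = 14, matching y values: none (0 points).
  x = 3: rhs = 1, matching y values: 1, 18 (2 points).
  x = 4: rhs = 6, matching y values: 5, 14 (2 points).
  x = 5: rhs = 16, matching y values: 4, 15 (2 points).
  x = 6: rhs = 18, matching y values: none (0 points).
  x = 7: rhs = 18, matching y values: none (0 points).
  x = 8: rhs = 3, matching y values: none (0 points).
  x = 9: rhs = 17, matching y values: 6, 13 (2 points).
  x = 10: rhs = 9, matching y values: 3, 16 (2 points).
  x = 11: rhs = 4, matching y values: 2, 17 (2 points).
  x = 12: rhs = 8, matching y values: none (0 points).
  x = 13: rhs = 8, matching y values: none (0 points).
  x = 14: rhs = 10, matching y values: none (0 points).
  x = 15: rhs = 1, matching y values: 1, 18 (2 points).
  x = 16: rhs = 6, matching y values: 5, 14 (2 points).
  x = 17: rhs = 12, matching y values: none (0 points).
  x = 18: rhs = 6, matching y values: 5, 14 (2 points).
Total affine count: 20.
Full point count |E(F_19)| = 20 + 1 = 21.
Hasse bound: |21 − (19+1)| = |1| = 1 ≤ 2√19 ≈ 8.7178 ✓.


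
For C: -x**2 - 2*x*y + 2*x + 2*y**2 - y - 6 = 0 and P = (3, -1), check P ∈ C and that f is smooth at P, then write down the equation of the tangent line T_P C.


Tangent line at P: -2*x - 11*y - 5 = 0.

Step 1: f(3, -1) = 0, so P lies on C.
Step 2: partial derivatives
  f_x(x, y) = -2*x - 2*y + 2, f_y(x, y) = -2*x + 4*y - 1.
  f_x(P) = -2, f_y(P) = -11 (gradient nonzero, so P is smooth).
Step 3: tangent line at P: -2·(x − 3) + -11·(y − -1) = 0.
Expanding: -2*x - 11*y - 5 = 0.


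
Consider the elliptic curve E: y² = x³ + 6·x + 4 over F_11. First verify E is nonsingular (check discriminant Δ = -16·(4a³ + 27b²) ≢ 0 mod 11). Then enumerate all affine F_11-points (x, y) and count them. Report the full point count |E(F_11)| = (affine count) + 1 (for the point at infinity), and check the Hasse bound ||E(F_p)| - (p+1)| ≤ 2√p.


Affine points = {(0, 2), (0, 9), (1, 0), (3, 4), (3, 7), (4, 2), (4, 9), (5, 4), (5, 7), (6, 5), (6, 6), (7, 2), (7, 9), (8, 5), (8, 6)}; affine count = 15; |E(F_11)| = 16.

Discriminant check: Δ ∝ 4a³ + 27b² = 4·6³ + 27·4² = 4·216 + 27·16 ≡ 9 (mod 11). Nonzero ⇒ E is nonsingular.
For each x ∈ F_11, compute rhs = x³ + 6·x + 4 mod 11, then count y ∈ F_11 with y² ≡ rhs.
  x = 0: rhs = 4, matching y values: 2, 9 (2 points).
  x = 1: rhs = 0, matching y values: 0 (1 points).
  x = 2: rhs = 2, matching y values: none (0 points).
  x = 3: rhs = 5, matching y values: 4, 7 (2 points).
  x = 4: rhs = 4, matching y values: 2, 9 (2 points).
  x = 5: rhs = 5, matching y values: 4, 7 (2 points).
  x = 6: rhs = 3, matching y values: 5, 6 (2 points).
  x = 7: rhs = 4, matching y values: 2, 9 (2 points).
  x = 8: rhs = 3, matching y values: 5, 6 (2 points).
  x = 9: rhs = 6, matching y values: none (0 points).
  x = 10: rhs = 8, matching y values: none (0 points).
Total affine count: 15.
Full point count |E(F_11)| = 15 + 1 = 16.
Hasse bound: |16 − (11+1)| = |4| = 4 ≤ 2√11 ≈ 6.6332 ✓.


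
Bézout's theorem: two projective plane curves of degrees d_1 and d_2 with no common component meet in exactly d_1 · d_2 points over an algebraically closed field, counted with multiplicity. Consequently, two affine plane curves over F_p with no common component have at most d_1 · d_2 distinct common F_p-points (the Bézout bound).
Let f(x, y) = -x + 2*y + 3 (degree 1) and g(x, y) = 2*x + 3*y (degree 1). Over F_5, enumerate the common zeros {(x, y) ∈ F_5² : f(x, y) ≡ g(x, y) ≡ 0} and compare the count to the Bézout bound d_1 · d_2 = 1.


Common zeros: {(2, 2)}; count = 1; Bézout bound = 1.

deg(f) = 1, deg(g) = 1, so Bézout bound = 1.
Scan x ∈ F_5. For each x, list the y ∈ F_5 with f(x, y) ≡ 0 and those with g(x, y) ≡ 0 (mod 5); the common zeros in that column are the intersection.
  x = 0: f ≡ 0 at y ∈ {1}; g ≡ 0 at y ∈ {0}; common: ∅.
  x = 1: f ≡ 0 at y ∈ {4}; g ≡ 0 at y ∈ {1}; common: ∅.
  x = 2: f ≡ 0 at y ∈ {2}; g ≡ 0 at y ∈ {2}; common: {2}.
  x = 3: f ≡ 0 at y ∈ {0}; g ≡ 0 at y ∈ {3}; common: ∅.
  x = 4: f ≡ 0 at y ∈ {3}; g ≡ 0 at y ∈ {4}; common: ∅.
Collecting: common zeros = {(2, 2)}, so the count is 1.
Comparison with the Bézout bound: 1 ≤ 1 = deg(f)·deg(g), as expected for curves with no common component (the bound is attained).


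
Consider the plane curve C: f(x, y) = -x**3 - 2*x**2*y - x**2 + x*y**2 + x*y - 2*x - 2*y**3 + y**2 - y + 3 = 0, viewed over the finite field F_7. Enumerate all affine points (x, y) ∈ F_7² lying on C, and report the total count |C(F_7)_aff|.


Affine F_7-points: {(0, 6), (1, 4), (3, 3), (4, 6)}; count = 4.

For each of the 49 pairs (x, y) ∈ F_7², evaluate f(x, y) mod 7. Record the zeros.
  x = 0: [0↦3, 1↦1, 2↦3, 3↦4, 4↦6, 5↦4, 6↦0]  zeros at y ∈ {6}
  x = 1: [0↦6, 1↦4, 2↦1, 3↦6, 4↦0, 5↦6, 6↦5]  zeros at y ∈ {4}
  x = 2: [0↦1, 1↦2, 2↦4, 3↦2, 4↦5, 5↦1, 6↦6]  zeros at y ∈ ∅
  x = 3: [0↦3, 1↦3, 2↦6, 3↦0, 4↦1, 5↦4, 6↦4]  zeros at y ∈ {3}
  x = 4: [0↦6, 1↦1, 2↦1, 3↦1, 4↦3, 5↦2, 6↦0]  zeros at y ∈ {6}
  x = 5: [0↦4, 1↦4, 2↦4, 3↦6, 4↦5, 5↦3, 6↦2]  zeros at y ∈ ∅
  x = 6: [0↦5, 1↦6, 2↦2, 3↦2, 4↦1, 5↦1, 6↦4]  zeros at y ∈ ∅
Collecting zeros: affine points = {(0, 6), (1, 4), (3, 3), (4, 6)}.
Total count |C(F_7)_aff| = 4.


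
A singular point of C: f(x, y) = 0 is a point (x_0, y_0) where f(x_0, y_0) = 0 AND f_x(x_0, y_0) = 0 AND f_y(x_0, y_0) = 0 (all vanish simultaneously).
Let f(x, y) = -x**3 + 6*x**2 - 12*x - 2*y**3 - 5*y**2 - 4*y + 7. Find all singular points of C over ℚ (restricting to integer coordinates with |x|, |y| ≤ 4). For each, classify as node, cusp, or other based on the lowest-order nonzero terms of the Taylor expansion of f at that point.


Singular points: {(2, -1)}; classification: cusp.

Compute partial derivatives:
  f_x = -3*x**2 + 12*x - 12.
  f_y = -6*y**2 - 10*y - 4.
Scan x_0 ∈ {−4, ..., 4}. For each x_0, f_y(x_0, y) is a polynomial in y; find its integer roots y ∈ {−4, ..., 4}, then test f_x and f at those candidates.
  x = -4: f_y(-4, y) = -6*y**2 - 10*y - 4; vanishes at y ∈ {-1}. (-4, -1): f_x = -108 ≠ 0.
  x = -3: f_y(-3, y) = -6*y**2 - 10*y - 4; vanishes at y ∈ {-1}. (-3, -1): f_x = -75 ≠ 0.
  x = -2: f_y(-2, y) = -6*y**2 - 10*y - 4; vanishes at y ∈ {-1}. (-2, -1): f_x = -48 ≠ 0.
  x = -1: f_y(-1, y) = -6*y**2 - 10*y - 4; vanishes at y ∈ {-1}. (-1, -1): f_x = -27 ≠ 0.
  x = 0: f_y(0, y) = -6*y**2 - 10*y - 4; vanishes at y ∈ {-1}. (0, -1): f_x = -12 ≠ 0.
  x = 1: f_y(1, y) = -6*y**2 - 10*y - 4; vanishes at y ∈ {-1}. (1, -1): f_x = -3 ≠ 0.
  x = 2: f_y(2, y) = -6*y**2 - 10*y - 4; vanishes at y ∈ {-1}. (2, -1): f_x = 0, f = 0 — SINGULAR.
  x = 3: f_y(3, y) = -6*y**2 - 10*y - 4; vanishes at y ∈ {-1}. (3, -1): f_x = -3 ≠ 0.
  x = 4: f_y(4, y) = -6*y**2 - 10*y - 4; vanishes at y ∈ {-1}. (4, -1): f_x = -12 ≠ 0.
Only singular point on the grid: (2, -1).
Classify: substitute x = 2 + u, y = -1 + v and expand: f = -u**3 - 2*v**3 + v**2.
No constant or linear terms (consistent with a singular point). Quadratic part: v**2. Cubic part: -u**3 - 2*v**3.
The quadratic part v**2 is a perfect square, so there is a single (double) tangent line v = 0, i.e. y = -1. Restricting the cubic part to that line (v = 0) leaves -u**3 ≠ 0, so f is not divisible by v and the branch is v² ≈ u**3 to lowest order — this is a cusp.
Classification: cusp.


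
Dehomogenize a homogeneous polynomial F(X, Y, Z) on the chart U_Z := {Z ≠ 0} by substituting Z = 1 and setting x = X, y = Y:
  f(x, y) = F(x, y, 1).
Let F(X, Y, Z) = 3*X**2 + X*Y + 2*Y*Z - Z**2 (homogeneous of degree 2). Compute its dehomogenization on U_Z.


f(x, y) = 3*x**2 + x*y + 2*y - 1

On U_Z we set Z = 1. Each monomial c·X^i·Y^j·Z^k in F becomes c·x^i·y^j·1^k = c·x^i·y^j.
Substituting Z = 1: F(X, Y, 1) = 3*x**2 + x*y + 2*y - 1.
Note: deg(f) ≤ deg(F) = 2; strict inequality happens when F is divisible by Z (lost terms).


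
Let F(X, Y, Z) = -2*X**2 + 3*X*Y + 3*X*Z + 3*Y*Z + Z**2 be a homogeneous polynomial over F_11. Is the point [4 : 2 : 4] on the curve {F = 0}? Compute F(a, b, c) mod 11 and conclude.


F(4,2,4) ≡ 3 (mod 11); P is NOT on the curve.

Evaluate F(4, 2, 4) term-by-term (mod 11).
  -2*X**2 ↦ -2·16·1·1 = -32
  3*X*Y ↦ 3·4·2·1 = 24
  3*X*Z ↦ 3·4·1·4 = 48
  3*Y*Z ↦ 3·1·2·4 = 24
  Z**2 ↦ 1·1·1·16 = 16
Sum: F(4, 2, 4) = (-32) + (24) + (48) + (24) + (16) = 80.
Reducing mod 11: 80 ≡ 3 (mod 11).
Since F(a, b, c) ≡ 3 ≠ 0 (mod 11), P does NOT lie on the curve.


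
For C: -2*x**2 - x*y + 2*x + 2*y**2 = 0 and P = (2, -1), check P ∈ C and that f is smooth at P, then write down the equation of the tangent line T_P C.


Tangent line at P: -5*x - 6*y + 4 = 0.

Step 1: f(2, -1) = 0, so P lies on C.
Step 2: partial derivatives
  f_x(x, y) = -4*x - y + 2, f_y(x, y) = -x + 4*y.
  f_x(P) = -5, f_y(P) = -6 (gradient nonzero, so P is smooth).
Step 3: tangent line at P: -5·(x − 2) + -6·(y − -1) = 0.
Expanding: -5*x - 6*y + 4 = 0.


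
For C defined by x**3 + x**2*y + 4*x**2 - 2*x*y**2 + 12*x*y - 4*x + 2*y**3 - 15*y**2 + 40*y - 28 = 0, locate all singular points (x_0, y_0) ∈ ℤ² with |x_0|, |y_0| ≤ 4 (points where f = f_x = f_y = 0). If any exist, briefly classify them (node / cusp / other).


Singular points: {(-2, 2)}; classification: cusp.

Compute partial derivatives:
  f_x = 3*x**2 + 2*x*y + 8*x - 2*y**2 + 12*y - 4.
  f_y = x**2 - 4*x*y + 12*x + 6*y**2 - 30*y + 40.
Scan x_0 ∈ {−4, ..., 4}. For each x_0, f_y(x_0, y) is a polynomial in y; find its integer roots y ∈ {−4, ..., 4}, then test f_x and f at those candidates.
  x = -4: f_y(-4, y) = 6*y**2 - 14*y + 8; vanishes at y ∈ {1}. (-4, 1): f_x = 14 ≠ 0.
  x = -3: f_y(-3, y) = 6*y**2 - 18*y + 13; no integer root y with |y| ≤ 4.
  x = -2: f_y(-2, y) = 6*y**2 - 22*y + 20; vanishes at y ∈ {2}. (-2, 2): f_x = 0, f = 0 — SINGULAR.
  x = -1: f_y(-1, y) = 6*y**2 - 26*y + 29; no integer root y with |y| ≤ 4.
  x = 0: f_y(0, y) = 6*y**2 - 30*y + 40; no integer root y with |y| ≤ 4.
  x = 1: f_y(1, y) = 6*y**2 - 34*y + 53; no integer root y with |y| ≤ 4.
  x = 2: f_y(2, y) = 6*y**2 - 38*y + 68; no integer root y with |y| ≤ 4.
  x = 3: f_y(3, y) = 6*y**2 - 42*y + 85; no integer root y with |y| ≤ 4.
  x = 4: f_y(4, y) = 6*y**2 - 46*y + 104; no integer root y with |y| ≤ 4.
Only singular point on the grid: (-2, 2).
Classify: substitute x = -2 + u, y = 2 + v and expand: f = u**3 + u**2*v - 2*u*v**2 + 2*v**3 + v**2.
No constant or linear terms (consistent with a singular point). Quadratic part: v**2. Cubic part: u**3 + u**2*v - 2*u*v**2 + 2*v**3.
The quadratic part v**2 is a perfect square, so there is a single (double) tangent line v = 0, i.e. y = 2. Restricting the cubic part to that line (v = 0) leaves u**3 ≠ 0, so f is not divisible by v and the branch is v² ≈ -u**3 to lowest order — this is a cusp.
Classification: cusp.


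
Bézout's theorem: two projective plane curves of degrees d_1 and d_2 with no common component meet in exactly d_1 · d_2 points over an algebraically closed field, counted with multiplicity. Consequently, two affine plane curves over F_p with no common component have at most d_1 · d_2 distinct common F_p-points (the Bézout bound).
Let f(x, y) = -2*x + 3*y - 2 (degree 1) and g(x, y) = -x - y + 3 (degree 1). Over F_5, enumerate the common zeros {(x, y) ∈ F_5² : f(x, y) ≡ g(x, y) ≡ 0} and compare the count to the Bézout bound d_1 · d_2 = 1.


Common zeros: ∅; count = 0; Bézout bound = 1.

deg(f) = 1, deg(g) = 1, so Bézout bound = 1.
Scan x ∈ F_5. For each x, list the y ∈ F_5 with f(x, y) ≡ 0 and those with g(x, y) ≡ 0 (mod 5); the common zeros in that column are the intersection.
  x = 0: f ≡ 0 at y ∈ {4}; g ≡ 0 at y ∈ {3}; common: ∅.
  x = 1: f ≡ 0 at y ∈ {3}; g ≡ 0 at y ∈ {2}; common: ∅.
  x = 2: f ≡ 0 at y ∈ {2}; g ≡ 0 at y ∈ {1}; common: ∅.
  x = 3: f ≡ 0 at y ∈ {1}; g ≡ 0 at y ∈ {0}; common: ∅.
  x = 4: f ≡ 0 at y ∈ {0}; g ≡ 0 at y ∈ {4}; common: ∅.
Collecting: common zeros = ∅, so the count is 0.
Comparison with the Bézout bound: 0 ≤ 1 = deg(f)·deg(g), as expected for curves with no common component (the affine F_5-count falls short of the bound because intersections may lie at infinity, over extension fields, or carry multiplicity).


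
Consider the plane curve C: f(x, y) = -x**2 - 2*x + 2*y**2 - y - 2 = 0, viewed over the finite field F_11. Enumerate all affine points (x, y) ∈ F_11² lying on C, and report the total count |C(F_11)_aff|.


Affine F_11-points: {(2, 8), (2, 9), (3, 2), (3, 4), (4, 3), (5, 3), (6, 2), (6, 4), (7, 8), (7, 9), (10, 1), (10, 5)}; count = 12.

For each of the 121 pairs (x, y) ∈ F_11², evaluate f(x, y) mod 11. Record the zeros.
  x = 0: [0↦9, 1↦10, 2↦4, 3↦2, 4↦4, 5↦10, 6↦9, 7↦1, 8↦8, 9↦8, 10↦1]  zeros at y ∈ ∅
  x = 1: [0↦6, 1↦7, 2↦1, 3↦10, 4↦1, 5↦7, 6↦6, 7↦9, 8↦5, 9↦5, 10↦9]  zeros at y ∈ ∅
  x = 2: [0↦1, 1↦2, 2↦7, 3↦5, 4↦7, 5↦2, 6↦1, 7↦4, 8↦0, 9↦0, 10↦4]  zeros at y ∈ {8, 9}
  x = 3: [0↦5, 1↦6, 2↦0, 3↦9, 4↦0, 5↦6, 6↦5, 7↦8, 8↦4, 9↦4, 10↦8]  zeros at y ∈ {2, 4}
  x = 4: [0↦7, 1↦8, 2↦2, 3↦0, 4↦2, 5↦8, 6↦7, 7↦10, 8↦6, 9↦6, 10↦10]  zeros at y ∈ {3}
  x = 5: [0↦7, 1↦8, 2↦2, 3↦0, 4↦2, 5↦8, 6↦7, 7↦10, 8↦6, 9↦6, 10↦10]  zeros at y ∈ {3}
  x = 6: [0↦5, 1↦6, 2↦0, 3↦9, 4↦0, 5↦6, 6↦5, 7↦8, 8↦4, 9↦4, 10↦8]  zeros at y ∈ {2, 4}
  x = 7: [0↦1, 1↦2, 2↦7, 3↦5, 4↦7, 5↦2, 6↦1, 7↦4, 8↦0, 9↦0, 10↦4]  zeros at y ∈ {8, 9}
  x = 8: [0↦6, 1↦7, 2↦1, 3↦10, 4↦1, 5↦7, 6↦6, 7↦9, 8↦5, 9↦5, 10↦9]  zeros at y ∈ ∅
  x = 9: [0↦9, 1↦10, 2↦4, 3↦2, 4↦4, 5↦10, 6↦9, 7↦1, 8↦8, 9↦8, 10↦1]  zeros at y ∈ ∅
  x = 10: [0↦10, 1↦0, 2↦5, 3↦3, 4↦5, 5↦0, 6↦10, 7↦2, 8↦9, 9↦9, 10↦2]  zeros at y ∈ {1, 5}
Collecting zeros: affine points = {(2, 8), (2, 9), (3, 2), (3, 4), (4, 3), (5, 3), (6, 2), (6, 4), (7, 8), (7, 9), (10, 1), (10, 5)}.
Total count |C(F_11)_aff| = 12.


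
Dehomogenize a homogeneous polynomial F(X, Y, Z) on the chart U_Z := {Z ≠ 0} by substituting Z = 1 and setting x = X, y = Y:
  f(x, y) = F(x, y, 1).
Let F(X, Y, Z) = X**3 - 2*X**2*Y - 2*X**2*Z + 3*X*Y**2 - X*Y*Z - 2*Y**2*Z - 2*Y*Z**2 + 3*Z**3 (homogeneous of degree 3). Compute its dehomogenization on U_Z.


f(x, y) = x**3 - 2*x**2*y - 2*x**2 + 3*x*y**2 - x*y - 2*y**2 - 2*y + 3

On U_Z we set Z = 1. Each monomial c·X^i·Y^j·Z^k in F becomes c·x^i·y^j·1^k = c·x^i·y^j.
Substituting Z = 1: F(X, Y, 1) = x**3 - 2*x**2*y - 2*x**2 + 3*x*y**2 - x*y - 2*y**2 - 2*y + 3.
Note: deg(f) ≤ deg(F) = 3; strict inequality happens when F is divisible by Z (lost terms).


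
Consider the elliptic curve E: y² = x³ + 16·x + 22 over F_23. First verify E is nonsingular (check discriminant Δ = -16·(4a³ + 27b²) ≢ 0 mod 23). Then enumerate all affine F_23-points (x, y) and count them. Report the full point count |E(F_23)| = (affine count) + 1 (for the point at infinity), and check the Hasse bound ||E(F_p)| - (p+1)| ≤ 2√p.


Affine points = {(1, 4), (1, 19), (2, 4), (2, 19), (4, 9), (4, 14), (6, 9), (6, 14), (8, 8), (8, 15), (10, 3), (10, 20), (13, 9), (13, 14), (14, 0), (15, 7), (15, 16), (16, 2), (16, 21), (17, 3), (17, 20), (18, 1), (18, 22), (19, 3), (19, 20), (20, 4), (20, 19)}; affine count = 27; |E(F_23)| = 28.

Discriminant check: Δ ∝ 4a³ + 27b² = 4·16³ + 27·22² = 4·4096 + 27·484 ≡ 12 (mod 23). Nonzero ⇒ E is nonsingular.
For each x ∈ F_23, compute rhs = x³ + 16·x + 22 mod 23, then count y ∈ F_23 with y² ≡ rhs.
  x = 0: rhs = 22, matching y values: none (0 points).
  x = 1: rhs = 16, matching y values: 4, 19 (2 points).
  x = 2: rhs = 16, matching y values: 4, 19 (2 points).
  x = 3: rhs = 5, matching y values: none (0 points).
  x = 4: rhs = 12, matching y values: 9, 14 (2 points).
  x = 5: rhs = 20, matching y values: none (0 points).
  x = 6: rhs = 12, matching y values: 9, 14 (2 points).
  x = 7: rhs = 17, matching y values: none (0 points).
  x = 8: rhs = 18, matching y values: 8, 15 (2 points).
  x = 9: rhs = 21, matching y values: none (0 points).
  x = 10: rhs = 9, matching y values: 3, 20 (2 points).
  x = 11: rhs = 11, matching y values: none (0 points).
  x = 12: rhs = 10, matching y values: none (0 points).
  x = 13: rhs = 12, matching y values: 9, 14 (2 points).
  x = 14: rhs = 0, matching y values: 0 (1 points).
  x = 15: rhs = 3, matching y values: 7, 16 (2 points).
  x = 16: rhs = 4, matching y values: 2, 21 (2 points).
  x = 17: rhs = 9, matching y values: 3, 20 (2 points).
  x = 18: rhs = 1, matching y values: 1, 22 (2 points).
  x = 19: rhs = 9, matching y values: 3, 20 (2 points).
  x = 20: rhs = 16, matching y values: 4, 19 (2 points).
  x = 21: rhs = 5, matching y values: none (0 points).
  x = 22: rhs = 5, matching y values: none (0 points).
Total affine count: 27.
Full point count |E(F_23)| = 27 + 1 = 28.
Hasse bound: |28 − (23+1)| = |4| = 4 ≤ 2√23 ≈ 9.5917 ✓.


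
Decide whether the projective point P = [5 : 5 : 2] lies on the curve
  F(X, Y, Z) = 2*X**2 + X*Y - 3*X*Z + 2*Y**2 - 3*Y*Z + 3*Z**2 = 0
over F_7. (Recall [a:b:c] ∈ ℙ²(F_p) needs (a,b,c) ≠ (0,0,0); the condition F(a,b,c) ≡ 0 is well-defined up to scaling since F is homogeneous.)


F(5,5,2) ≡ 0 (mod 7); P is on the curve.

Evaluate F(5, 5, 2) term-by-term (mod 7).
  2*X**2 ↦ 2·25·1·1 = 50
  X*Y ↦ 1·5·5·1 = 25
  -3*X*Z ↦ -3·5·1·2 = -30
  2*Y**2 ↦ 2·1·25·1 = 50
  -3*Y*Z ↦ -3·1·5·2 = -30
  3*Z**2 ↦ 3·1·1·4 = 12
Sum: F(5, 5, 2) = (50) + (25) + (-30) + (50) + (-30) + (12) = 77.
Reducing mod 7: 77 ≡ 0 (mod 7).
Since F(a, b, c) ≡ 0 (mod 7), P lies on the curve.


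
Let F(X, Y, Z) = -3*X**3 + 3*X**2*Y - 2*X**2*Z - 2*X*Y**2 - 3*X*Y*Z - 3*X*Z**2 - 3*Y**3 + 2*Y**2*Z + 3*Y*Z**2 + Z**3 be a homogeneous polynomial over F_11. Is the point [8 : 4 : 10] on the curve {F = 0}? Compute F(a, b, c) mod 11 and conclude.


F(8,4,10) ≡ 8 (mod 11); P is NOT on the curve.

Evaluate F(8, 4, 10) term-by-term (mod 11).
  -3*X**3 ↦ -3·512·1·1 = -1536
  3*X**2*Y ↦ 3·64·4·1 = 768
  -2*X**2*Z ↦ -2·64·1·10 = -1280
  -2*X*Y**2 ↦ -2·8·16·1 = -256
  -3*X*Y*Z ↦ -3·8·4·10 = -960
  -3*X*Z**2 ↦ -3·8·1·100 = -2400
  -3*Y**3 ↦ -3·1·64·1 = -192
  2*Y**2*Z ↦ 2·1·16·10 = 320
  3*Y*Z**2 ↦ 3·1·4·100 = 1200
  Z**3 ↦ 1·1·1·1000 = 1000
Sum: F(8, 4, 10) = (-1536) + (768) + (-1280) + (-256) + (-960) + (-2400) + (-192) + (320) + (1200) + (1000) = -3336.
Reducing mod 11: -3336 ≡ 8 (mod 11).
Since F(a, b, c) ≡ 8 ≠ 0 (mod 11), P does NOT lie on the curve.


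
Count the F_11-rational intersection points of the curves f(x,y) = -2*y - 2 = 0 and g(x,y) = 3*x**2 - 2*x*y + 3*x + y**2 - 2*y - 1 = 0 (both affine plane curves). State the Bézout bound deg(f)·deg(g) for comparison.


Common zeros: {(3, 10), (10, 10)}; count = 2; Bézout bound = 2.

deg(f) = 1, deg(g) = 2, so Bézout bound = 2.
Scan x ∈ F_11. For each x, list the y ∈ F_11 with f(x, y) ≡ 0 and those with g(x, y) ≡ 0 (mod 11); the common zeros in that column are the intersection.
  x = 0: f ≡ 0 at y ∈ {10}; g ≡ 0 at y ∈ ∅; common: ∅.
  x = 1: f ≡ 0 at y ∈ {10}; g ≡ 0 at y ∈ ∅; common: ∅.
  x = 2: f ≡ 0 at y ∈ {10}; g ≡ 0 at y ∈ {8, 9}; common: ∅.
  x = 3: f ≡ 0 at y ∈ {10}; g ≡ 0 at y ∈ {9, 10}; common: {10}.
  x = 4: f ≡ 0 at y ∈ {10}; g ≡ 0 at y ∈ ∅; common: ∅.
  x = 5: f ≡ 0 at y ∈ {10}; g ≡ 0 at y ∈ ∅; common: ∅.
  x = 6: f ≡ 0 at y ∈ {10}; g ≡ 0 at y ∈ {6, 8}; common: ∅.
  x = 7: f ≡ 0 at y ∈ {10}; g ≡ 0 at y ∈ ∅; common: ∅.
  x = 8: f ≡ 0 at y ∈ {10}; g ≡ 0 at y ∈ {1, 6}; common: ∅.
  x = 9: f ≡ 0 at y ∈ {10}; g ≡ 0 at y ∈ ∅; common: ∅.
  x = 10: f ≡ 0 at y ∈ {10}; g ≡ 0 at y ∈ {1, 10}; common: {10}.
Collecting: common zeros = {(3, 10), (10, 10)}, so the count is 2.
Comparison with the Bézout bound: 2 ≤ 2 = deg(f)·deg(g), as expected for curves with no common component (the bound is attained).


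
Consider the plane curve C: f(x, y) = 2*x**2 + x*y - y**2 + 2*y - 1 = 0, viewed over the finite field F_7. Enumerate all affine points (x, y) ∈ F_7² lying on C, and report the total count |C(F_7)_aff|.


Affine F_7-points: {(0, 1), (2, 0), (2, 4), (3, 1), (3, 4), (5, 0)}; count = 6.

For each of the 49 pairs (x, y) ∈ F_7², evaluate f(x, y) mod 7. Record the zeros.
  x = 0: [0↦6, 1↦0, 2↦6, 3↦3, 4↦5, 5↦5, 6↦3]  zeros at y ∈ {1}
  x = 1: [0↦1, 1↦3, 2↦3, 3↦1, 4↦4, 5↦5, 6↦4]  zeros at y ∈ ∅
  x = 2: [0↦0, 1↦3, 2↦4, 3↦3, 4↦0, 5↦2, 6↦2]  zeros at y ∈ {0, 4}
  x = 3: [0↦3, 1↦0, 2↦2, 3↦2, 4↦0, 5↦3, 6↦4]  zeros at y ∈ {1, 4}
  x = 4: [0↦3, 1↦1, 2↦4, 3↦5, 4↦4, 5↦1, 6↦3]  zeros at y ∈ ∅
  x = 5: [0↦0, 1↦6, 2↦3, 3↦5, 4↦5, 5↦3, 6↦6]  zeros at y ∈ {0}
  x = 6: [0↦1, 1↦1, 2↦6, 3↦2, 4↦3, 5↦2, 6↦6]  zeros at y ∈ ∅
Collecting zeros: affine points = {(0, 1), (2, 0), (2, 4), (3, 1), (3, 4), (5, 0)}.
Total count |C(F_7)_aff| = 6.


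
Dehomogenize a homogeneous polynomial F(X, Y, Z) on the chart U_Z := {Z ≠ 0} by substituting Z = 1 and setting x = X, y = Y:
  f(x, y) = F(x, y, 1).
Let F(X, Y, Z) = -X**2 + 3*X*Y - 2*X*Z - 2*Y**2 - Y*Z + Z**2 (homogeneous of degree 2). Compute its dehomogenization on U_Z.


f(x, y) = -x**2 + 3*x*y - 2*x - 2*y**2 - y + 1

On U_Z we set Z = 1. Each monomial c·X^i·Y^j·Z^k in F becomes c·x^i·y^j·1^k = c·x^i·y^j.
Substituting Z = 1: F(X, Y, 1) = -x**2 + 3*x*y - 2*x - 2*y**2 - y + 1.
Note: deg(f) ≤ deg(F) = 2; strict inequality happens when F is divisible by Z (lost terms).


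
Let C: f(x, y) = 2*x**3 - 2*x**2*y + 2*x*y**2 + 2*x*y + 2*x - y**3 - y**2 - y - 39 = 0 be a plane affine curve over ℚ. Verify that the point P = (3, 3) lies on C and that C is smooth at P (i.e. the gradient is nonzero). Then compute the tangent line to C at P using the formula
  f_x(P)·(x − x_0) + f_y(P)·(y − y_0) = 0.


Tangent line at P: 44*x - 10*y - 102 = 0.

Step 1: f(3, 3) = 0, so P lies on C.
Step 2: partial derivatives
  f_x(x, y) = 6*x**2 - 4*x*y + 2*y**2 + 2*y + 2, f_y(x, y) = -2*x**2 + 4*x*y + 2*x - 3*y**2 - 2*y - 1.
  f_x(P) = 44, f_y(P) = -10 (gradient nonzero, so P is smooth).
Step 3: tangent line at P: 44·(x − 3) + -10·(y − 3) = 0.
Expanding: 44*x - 10*y - 102 = 0.


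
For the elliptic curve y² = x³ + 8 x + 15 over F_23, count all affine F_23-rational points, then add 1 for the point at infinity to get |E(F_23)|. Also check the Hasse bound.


Affine points = {(1, 1), (1, 22), (2, 4), (2, 19), (6, 7), (6, 16), (7, 0), (8, 4), (8, 19), (11, 10), (11, 13), (13, 4), (13, 19), (17, 2), (17, 21), (22, 11), (22, 12)}; affine count = 17; |E(F_23)| = 18.

Discriminant check: Δ ∝ 4a³ + 27b² = 4·8³ + 27·15² = 4·512 + 27·225 ≡ 4 (mod 23). Nonzero ⇒ E is nonsingular.
For each x ∈ F_23, compute rhs = x³ + 8·x + 15 mod 23, then count y ∈ F_23 with y² ≡ rhs.
  x = 0: rhs = 15, matching y values: none (0 points).
  x = 1: rhs = 1, matching y values: 1, 22 (2 points).
  x = 2: rhs = 16, matching y values: 4, 19 (2 points).
  x = 3: rhs = 20, matching y values: none (0 points).
  x = 4: rhs = 19, matching y values: none (0 points).
  x = 5: rhs = 19, matching y values: none (0 points).
  x = 6: rhs = 3, matching y values: 7, 16 (2 points).
  x = 7: rhs = 0, matching y values: 0 (1 points).
  x = 8: rhs = 16, matching y values: 4, 19 (2 points).
  x = 9: rhs = 11, matching y values: none (0 points).
  x = 10: rhs = 14, matching y values: none (0 points).
  x = 11: rhs = 8, matching y values: 10, 13 (2 points).
  x = 12: rhs = 22, matching y values: none (0 points).
  x = 13: rhs = 16, matching y values: 4, 19 (2 points).
  x = 14: rhs = 19, matching y values: none (0 points).
  x = 15: rhs = 14, matching y values: none (0 points).
  x = 16: rhs = 7, matching y values: none (0 points).
  x = 17: rhs = 4, matching y values: 2, 21 (2 points).
  x = 18: rhs = 11, matching y values: none (0 points).
  x = 19: rhs = 11, matching y values: none (0 points).
  x = 20: rhs = 10, matching y values: none (0 points).
  x = 21: rhs = 14, matching y values: none (0 points).
  x = 22: rhs = 6, matching y values: 11, 12 (2 points).
Total affine count: 17.
Full point count |E(F_23)| = 17 + 1 = 18.
Hasse bound: |18 − (23+1)| = |-6| = 6 ≤ 2√23 ≈ 9.5917 ✓.


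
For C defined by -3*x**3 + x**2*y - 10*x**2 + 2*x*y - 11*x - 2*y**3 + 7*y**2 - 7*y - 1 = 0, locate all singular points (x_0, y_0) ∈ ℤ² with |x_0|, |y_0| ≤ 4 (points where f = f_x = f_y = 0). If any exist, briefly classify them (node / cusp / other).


Singular points: {(-1, 1)}; classification: cusp.

Compute partial derivatives:
  f_x = -9*x**2 + 2*x*y - 20*x + 2*y - 11.
  f_y = x**2 + 2*x - 6*y**2 + 14*y - 7.
Scan x_0 ∈ {−4, ..., 4}. For each x_0, f_y(x_0, y) is a polynomial in y; find its integer roots y ∈ {−4, ..., 4}, then test f_x and f at those candidates.
  x = -4: f_y(-4, y) = -6*y**2 + 14*y + 1; no integer root y with |y| ≤ 4.
  x = -3: f_y(-3, y) = -6*y**2 + 14*y - 4; vanishes at y ∈ {2}. (-3, 2): f_x = -40 ≠ 0.
  x = -2: f_y(-2, y) = -6*y**2 + 14*y - 7; no integer root y with |y| ≤ 4.
  x = -1: f_y(-1, y) = -6*y**2 + 14*y - 8; vanishes at y ∈ {1}. (-1, 1): f_x = 0, f = 0 — SINGULAR.
  x = 0: f_y(0, y) = -6*y**2 + 14*y - 7; no integer root y with |y| ≤ 4.
  x = 1: f_y(1, y) = -6*y**2 + 14*y - 4; vanishes at y ∈ {2}. (1, 2): f_x = -32 ≠ 0.
  x = 2: f_y(2, y) = -6*y**2 + 14*y + 1; no integer root y with |y| ≤ 4.
  x = 3: f_y(3, y) = -6*y**2 + 14*y + 8; no integer root y with |y| ≤ 4.
  x = 4: f_y(4, y) = -6*y**2 + 14*y + 17; no integer root y with |y| ≤ 4.
Only singular point on the grid: (-1, 1).
Classify: substitute x = -1 + u, y = 1 + v and expand: f = -3*u**3 + u**2*v - 2*v**3 + v**2.
No constant or linear terms (consistent with a singular point). Quadratic part: v**2. Cubic part: -3*u**3 + u**2*v - 2*v**3.
The quadratic part v**2 is a perfect square, so there is a single (double) tangent line v = 0, i.e. y = 1. Restricting the cubic part to that line (v = 0) leaves -3*u**3 ≠ 0, so f is not divisible by v and the branch is v² ≈ 3*u**3 to lowest order — this is a cusp.
Classification: cusp.


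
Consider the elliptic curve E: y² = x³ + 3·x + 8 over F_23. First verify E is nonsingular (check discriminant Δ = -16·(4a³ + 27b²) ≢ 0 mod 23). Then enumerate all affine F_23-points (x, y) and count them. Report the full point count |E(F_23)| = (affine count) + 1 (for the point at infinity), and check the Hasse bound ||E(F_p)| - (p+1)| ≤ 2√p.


Affine points = {(0, 10), (0, 13), (1, 9), (1, 14), (6, 9), (6, 14), (7, 2), (7, 21), (10, 7), (10, 16), (12, 1), (12, 22), (13, 6), (13, 17), (15, 1), (15, 22), (16, 9), (16, 14), (17, 2), (17, 21), (18, 11), (18, 12), (19, 1), (19, 22), (20, 8), (20, 15), (22, 2), (22, 21)}; affine count = 28; |E(F_23)| = 29.

Discriminant check: Δ ∝ 4a³ + 27b² = 4·3³ + 27·8² = 4·27 + 27·64 ≡ 19 (mod 23). Nonzero ⇒ E is nonsingular.
For each x ∈ F_23, compute rhs = x³ + 3·x + 8 mod 23, then count y ∈ F_23 with y² ≡ rhs.
  x = 0: rhs = 8, matching y values: 10, 13 (2 points).
  x = 1: rhs = 12, matching y values: 9, 14 (2 points).
  x = 2: rhs = 22, matching y values: none (0 points).
  x = 3: rhs = 21, matching y values: none (0 points).
  x = 4: rhs = 15, matching y values: none (0 points).
  x = 5: rhs = 10, matching y values: none (0 points).
  x = 6: rhs = 12, matching y values: 9, 14 (2 points).
  x = 7: rhs = 4, matching y values: 2, 21 (2 points).
  x = 8: rhs = 15, matching y values: none (0 points).
  x = 9: rhs = 5, matching y values: none (0 points).
  x = 10: rhs = 3, matching y values: 7, 16 (2 points).
  x = 11: rhs = 15, matching y values: none (0 points).
  x = 12: rhs = 1, matching y values: 1, 22 (2 points).
  x = 13: rhs = 13, matching y values: 6, 17 (2 points).
  x = 14: rhs = 11, matching y values: none (0 points).
  x = 15: rhs = 1, matching y values: 1, 22 (2 points).
  x = 16: rhs = 12, matching y values: 9, 14 (2 points).
  x = 17: rhs = 4, matching y values: 2, 21 (2 points).
  x = 18: rhs = 6, matching y values: 11, 12 (2 points).
  x = 19: rhs = 1, matching y values: 1, 22 (2 points).
  x = 20: rhs = 18, matching y values: 8, 15 (2 points).
  x = 21: rhs = 17, matching y values: none (0 points).
  x = 22: rhs = 4, matching y values: 2, 21 (2 points).
Total affine count: 28.
Full point count |E(F_23)| = 28 + 1 = 29.
Hasse bound: |29 − (23+1)| = |5| = 5 ≤ 2√23 ≈ 9.5917 ✓.


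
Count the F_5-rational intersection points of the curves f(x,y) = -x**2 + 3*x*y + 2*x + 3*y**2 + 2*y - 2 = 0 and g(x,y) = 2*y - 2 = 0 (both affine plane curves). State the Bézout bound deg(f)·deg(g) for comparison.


Common zeros: ∅; count = 0; Bézout bound = 2.

deg(f) = 2, deg(g) = 1, so Bézout bound = 2.
Scan x ∈ F_5. For each x, list the y ∈ F_5 with f(x, y) ≡ 0 and those with g(x, y) ≡ 0 (mod 5); the common zeros in that column are the intersection.
  x = 0: f ≡ 0 at y ∈ ∅; g ≡ 0 at y ∈ {1}; common: ∅.
  x = 1: f ≡ 0 at y ∈ ∅; g ≡ 0 at y ∈ {1}; common: ∅.
  x = 2: f ≡ 0 at y ∈ ∅; g ≡ 0 at y ∈ {1}; common: ∅.
  x = 3: f ≡ 0 at y ∈ {0, 3}; g ≡ 0 at y ∈ {1}; common: ∅.
  x = 4: f ≡ 0 at y ∈ {0, 2}; g ≡ 0 at y ∈ {1}; common: ∅.
Collecting: common zeros = ∅, so the count is 0.
Comparison with the Bézout bound: 0 ≤ 2 = deg(f)·deg(g), as expected for curves with no common component (the affine F_5-count falls short of the bound because intersections may lie at infinity, over extension fields, or carry multiplicity).


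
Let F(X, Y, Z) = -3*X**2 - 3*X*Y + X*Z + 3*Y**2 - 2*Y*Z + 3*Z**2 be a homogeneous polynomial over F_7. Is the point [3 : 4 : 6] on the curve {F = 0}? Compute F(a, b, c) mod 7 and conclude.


F(3,4,6) ≡ 0 (mod 7); P is on the curve.

Evaluate F(3, 4, 6) term-by-term (mod 7).
  -3*X**2 ↦ -3·9·1·1 = -27
  -3*X*Y ↦ -3·3·4·1 = -36
  X*Z ↦ 1·3·1·6 = 18
  3*Y**2 ↦ 3·1·16·1 = 48
  -2*Y*Z ↦ -2·1·4·6 = -48
  3*Z**2 ↦ 3·1·1·36 = 108
Sum: F(3, 4, 6) = (-27) + (-36) + (18) + (48) + (-48) + (108) = 63.
Reducing mod 7: 63 ≡ 0 (mod 7).
Since F(a, b, c) ≡ 0 (mod 7), P lies on the curve.


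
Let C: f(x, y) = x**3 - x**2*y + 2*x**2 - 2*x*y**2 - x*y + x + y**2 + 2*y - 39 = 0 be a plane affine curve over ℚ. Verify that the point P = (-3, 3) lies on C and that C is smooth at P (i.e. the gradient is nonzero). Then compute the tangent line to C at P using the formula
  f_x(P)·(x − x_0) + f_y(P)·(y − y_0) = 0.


Tangent line at P: 13*x + 38*y - 75 = 0.

Step 1: f(-3, 3) = 0, so P lies on C.
Step 2: partial derivatives
  f_x(x, y) = 3*x**2 - 2*x*y + 4*x - 2*y**2 - y + 1, f_y(x, y) = -x**2 - 4*x*y - x + 2*y + 2.
  f_x(P) = 13, f_y(P) = 38 (gradient nonzero, so P is smooth).
Step 3: tangent line at P: 13·(x − -3) + 38·(y − 3) = 0.
Expanding: 13*x + 38*y - 75 = 0.


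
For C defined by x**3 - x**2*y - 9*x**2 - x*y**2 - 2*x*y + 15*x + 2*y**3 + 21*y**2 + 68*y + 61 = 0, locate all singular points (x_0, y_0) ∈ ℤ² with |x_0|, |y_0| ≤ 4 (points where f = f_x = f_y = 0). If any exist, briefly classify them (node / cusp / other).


Singular points: {(2, -3)}; classification: cusp.

Compute partial derivatives:
  f_x = 3*x**2 - 2*x*y - 18*x - y**2 - 2*y + 15.
  f_y = -x**2 - 2*x*y - 2*x + 6*y**2 + 42*y + 68.
Scan x_0 ∈ {−4, ..., 4}. For each x_0, f_y(x_0, y) is a polynomial in y; find its integer roots y ∈ {−4, ..., 4}, then test f_x and f at those candidates.
  x = -4: f_y(-4, y) = 6*y**2 + 50*y + 60; no integer root y with |y| ≤ 4.
  x = -3: f_y(-3, y) = 6*y**2 + 48*y + 65; no integer root y with |y| ≤ 4.
  x = -2: f_y(-2, y) = 6*y**2 + 46*y + 68; vanishes at y ∈ {-2}. (-2, -2): f_x = 55 ≠ 0.
  x = -1: f_y(-1, y) = 6*y**2 + 44*y + 69; no integer root y with |y| ≤ 4.
  x = 0: f_y(0, y) = 6*y**2 + 42*y + 68; no integer root y with |y| ≤ 4.
  x = 1: f_y(1, y) = 6*y**2 + 40*y + 65; no integer root y with |y| ≤ 4.
  x = 2: f_y(2, y) = 6*y**2 + 38*y + 60; vanishes at y ∈ {-3}. (2, -3): f_x = 0, f = 0 — SINGULAR.
  x = 3: f_y(3, y) = 6*y**2 + 36*y + 53; no integer root y with |y| ≤ 4.
  x = 4: f_y(4, y) = 6*y**2 + 34*y + 44; vanishes at y ∈ {-2}. (4, -2): f_x = 7 ≠ 0.
Only singular point on the grid: (2, -3).
Classify: substitute x = 2 + u, y = -3 + v and expand: f = u**3 - u**2*v - u*v**2 + 2*v**3 + v**2.
No constant or linear terms (consistent with a singular point). Quadratic part: v**2. Cubic part: u**3 - u**2*v - u*v**2 + 2*v**3.
The quadratic part v**2 is a perfect square, so there is a single (double) tangent line v = 0, i.e. y = -3. Restricting the cubic part to that line (v = 0) leaves u**3 ≠ 0, so f is not divisible by v and the branch is v² ≈ -u**3 to lowest order — this is a cusp.
Classification: cusp.


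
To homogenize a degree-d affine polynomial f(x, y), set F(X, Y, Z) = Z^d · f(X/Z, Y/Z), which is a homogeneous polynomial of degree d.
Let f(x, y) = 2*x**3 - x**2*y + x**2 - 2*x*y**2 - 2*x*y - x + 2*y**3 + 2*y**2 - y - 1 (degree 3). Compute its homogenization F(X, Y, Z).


F(X, Y, Z) = 2*X**3 - X**2*Y + X**2*Z - 2*X*Y**2 - 2*X*Y*Z - X*Z**2 + 2*Y**3 + 2*Y**2*Z - Y*Z**2 - Z**3

deg(f) = 3.
Substitute x = X/Z, y = Y/Z into f, then multiply by Z^3.
  monomial 2·x^3·y^0 ↦ 2·X^3·Y^0·Z^0.
  monomial -1·x^2·y^1 ↦ -1·X^2·Y^1·Z^0.
  monomial 1·x^2·y^0 ↦ 1·X^2·Y^0·Z^1.
  monomial -2·x^1·y^2 ↦ -2·X^1·Y^2·Z^0.
  monomial -2·x^1·y^1 ↦ -2·X^1·Y^1·Z^1.
  monomial -1·x^1·y^0 ↦ -1·X^1·Y^0·Z^2.
  monomial 2·x^0·y^3 ↦ 2·X^0·Y^3·Z^0.
  monomial 2·x^0·y^2 ↦ 2·X^0·Y^2·Z^1.
  monomial -1·x^0·y^1 ↦ -1·X^0·Y^1·Z^2.
  monomial -1·x^0·y^0 ↦ -1·X^0·Y^0·Z^3.
Collecting: F(X, Y, Z) = 2*X**3 - X**2*Y + X**2*Z - 2*X*Y**2 - 2*X*Y*Z - X*Z**2 + 2*Y**3 + 2*Y**2*Z - Y*Z**2 - Z**3.


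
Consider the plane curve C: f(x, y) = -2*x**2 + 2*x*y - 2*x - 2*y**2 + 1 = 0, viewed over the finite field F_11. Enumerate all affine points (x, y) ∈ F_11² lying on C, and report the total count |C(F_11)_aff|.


Affine F_11-points: {(2, 0), (2, 2), (4, 1), (4, 3), (7, 1), (7, 6), (8, 0), (8, 8), (9, 3), (9, 6), (10, 2), (10, 8)}; count = 12.

For each of the 121 pairs (x, y) ∈ F_11², evaluate f(x, y) mod 11. Record the zeros.
  x = 0: [0↦1, 1↦10, 2↦4, 3↦5, 4↦2, 5↦6, 6↦6, 7↦2, 8↦5, 9↦4, 10↦10]  zeros at y ∈ ∅
  x = 1: [0↦8, 1↦8, 2↦4, 3↦7, 4↦6, 5↦1, 6↦3, 7↦1, 8↦6, 9↦7, 10↦4]  zeros at y ∈ ∅
  x = 2: [0↦0, 1↦2, 2↦0, 3↦5, 4↦6, 5↦3, 6↦7, 7↦7, 8↦3, 9↦6, 10↦5]  zeros at y ∈ {0, 2}
  x = 3: [0↦10, 1↦3, 2↦3, 3↦10, 4↦2, 5↦1, 6↦7, 7↦9, 8↦7, 9↦1, 10↦2]  zeros at y ∈ ∅
  x = 4: [0↦5, 1↦0, 2↦2, 3↦0, 4↦5, 5↦6, 6↦3, 7↦7, 8↦7, 9↦3, 10↦6]  zeros at y ∈ {1, 3}
  x = 5: [0↦7, 1↦4, 2↦8, 3↦8, 4↦4, 5↦7, 6↦6, 7↦1, 8↦3, 9↦1, 10↦6]  zeros at y ∈ ∅
  x = 6: [0↦5, 1↦4, 2↦10, 3↦1, 4↦10, 5↦4, 6↦5, 7↦2, 8↦6, 9↦6, 10↦2]  zeros at y ∈ ∅
  x = 7: [0↦10, 1↦0, 2↦8, 3↦1, 4↦1, 5↦8, 6↦0, 7↦10, 8↦5, 9↦7, 10↦5]  zeros at y ∈ {1, 6}
  x = 8: [0↦0, 1↦3, 2↦2, 3↦8, 4↦10, 5↦8, 6↦2, 7↦3, 8↦0, 9↦4, 10↦4]  zeros at y ∈ {0, 8}
  x = 9: [0↦8, 1↦2, 2↦3, 3↦0, 4↦4, 5↦4, 6↦0, 7↦3, 8↦2, 9↦8, 10↦10]  zeros at y ∈ {3, 6}
  x = 10: [0↦1, 1↦8, 2↦0, 3↦10, 4↦5, 5↦7, 6↦5, 7↦10, 8↦0, 9↦8, 10↦1]  zeros at y ∈ {2, 8}
Collecting zeros: affine points = {(2, 0), (2, 2), (4, 1), (4, 3), (7, 1), (7, 6), (8, 0), (8, 8), (9, 3), (9, 6), (10, 2), (10, 8)}.
Total count |C(F_11)_aff| = 12.


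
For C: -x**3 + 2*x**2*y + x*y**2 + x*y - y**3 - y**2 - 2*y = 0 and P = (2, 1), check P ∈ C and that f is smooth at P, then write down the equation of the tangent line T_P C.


Tangent line at P: -2*x + 7*y - 3 = 0.

Step 1: f(2, 1) = 0, so P lies on C.
Step 2: partial derivatives
  f_x(x, y) = -3*x**2 + 4*x*y + y**2 + y, f_y(x, y) = 2*x**2 + 2*x*y + x - 3*y**2 - 2*y - 2.
  f_x(P) = -2, f_y(P) = 7 (gradient nonzero, so P is smooth).
Step 3: tangent line at P: -2·(x − 2) + 7·(y − 1) = 0.
Expanding: -2*x + 7*y - 3 = 0.


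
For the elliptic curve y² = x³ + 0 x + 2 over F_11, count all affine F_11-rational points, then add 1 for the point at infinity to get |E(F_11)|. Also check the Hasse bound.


Affine points = {(1, 5), (1, 6), (4, 0), (6, 3), (6, 8), (7, 2), (7, 9), (9, 4), (9, 7), (10, 1), (10, 10)}; affine count = 11; |E(F_11)| = 12.

Discriminant check: Δ ∝ 4a³ + 27b² = 4·0³ + 27·2² = 4·0 + 27·4 ≡ 9 (mod 11). Nonzero ⇒ E is nonsingular.
For each x ∈ F_11, compute rhs = x³ + 0·x + 2 mod 11, then count y ∈ F_11 with y² ≡ rhs.
  x = 0: rhs = 2, matching y values: none (0 points).
  x = 1: rhs = 3, matching y values: 5, 6 (2 points).
  x = 2: rhs = 10, matching y values: none (0 points).
  x = 3: rhs = 7, matching y values: none (0 points).
  x = 4: rhs = 0, matching y values: 0 (1 points).
  x = 5: rhs = 6, matching y values: none (0 points).
  x = 6: rhs = 9, matching y values: 3, 8 (2 points).
  x = 7: rhs = 4, matching y values: 2, 9 (2 points).
  x = 8: rhs = 8, matching y values: none (0 points).
  x = 9: rhs = 5, matching y values: 4, 7 (2 points).
  x = 10: rhs = 1, matching y values: 1, 10 (2 points).
Total affine count: 11.
Full point count |E(F_11)| = 11 + 1 = 12.
Hasse bound: |12 − (11+1)| = |0| = 0 ≤ 2√11 ≈ 6.6332 ✓.


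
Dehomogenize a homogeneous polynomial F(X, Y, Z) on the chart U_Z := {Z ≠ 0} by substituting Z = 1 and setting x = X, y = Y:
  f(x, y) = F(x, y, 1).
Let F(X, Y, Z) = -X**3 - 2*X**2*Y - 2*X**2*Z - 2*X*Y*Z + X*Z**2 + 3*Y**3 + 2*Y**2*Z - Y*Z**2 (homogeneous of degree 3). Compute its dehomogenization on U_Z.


f(x, y) = -x**3 - 2*x**2*y - 2*x**2 - 2*x*y + x + 3*y**3 + 2*y**2 - y

On U_Z we set Z = 1. Each monomial c·X^i·Y^j·Z^k in F becomes c·x^i·y^j·1^k = c·x^i·y^j.
Substituting Z = 1: F(X, Y, 1) = -x**3 - 2*x**2*y - 2*x**2 - 2*x*y + x + 3*y**3 + 2*y**2 - y.
Note: deg(f) ≤ deg(F) = 3; strict inequality happens when F is divisible by Z (lost terms).


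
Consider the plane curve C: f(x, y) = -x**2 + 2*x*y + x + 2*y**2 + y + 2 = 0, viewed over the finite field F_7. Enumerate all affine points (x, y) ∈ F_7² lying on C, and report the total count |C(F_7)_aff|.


Affine F_7-points: {(1, 1), (2, 0), (2, 1), (3, 3), (3, 4), (4, 3), (6, 0), (6, 4)}; count = 8.

For each of the 49 pairs (x, y) ∈ F_7², evaluate f(x, y) mod 7. Record the zeros.
  x = 0: [0↦2, 1↦5, 2↦5, 3↦2, 4↦3, 5↦1, 6↦3]  zeros at y ∈ ∅
  x = 1: [0↦2, 1↦0, 2↦2, 3↦1, 4↦4, 5↦4, 6↦1]  zeros at y ∈ {1}
  x = 2: [0↦0, 1↦0, 2↦4, 3↦5, 4↦3, 5↦5, 6↦4]  zeros at y ∈ {0, 1}
  x = 3: [0↦3, 1↦5, 2↦4, 3↦0, 4↦0, 5↦4, 6↦5]  zeros at y ∈ {3, 4}
  x = 4: [0↦4, 1↦1, 2↦2, 3↦0, 4↦2, 5↦1, 6↦4]  zeros at y ∈ {3}
  x = 5: [0↦3, 1↦2, 2↦5, 3↦5, 4↦2, 5↦3, 6↦1]  zeros at y ∈ ∅
  x = 6: [0↦0, 1↦1, 2↦6, 3↦1, 4↦0, 5↦3, 6↦3]  zeros at y ∈ {0, 4}
Collecting zeros: affine points = {(1, 1), (2, 0), (2, 1), (3, 3), (3, 4), (4, 3), (6, 0), (6, 4)}.
Total count |C(F_7)_aff| = 8.
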